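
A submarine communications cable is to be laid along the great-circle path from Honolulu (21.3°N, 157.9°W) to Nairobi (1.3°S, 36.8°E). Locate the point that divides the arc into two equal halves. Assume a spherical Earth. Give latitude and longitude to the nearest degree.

≈ (53°N, 104°E)

From cos δ = sin φ₁ sin φ₂ + cos φ₁ cos φ₂ cos Δλ, the central angle is δ ≈ 2.712 rad (155.4°).
Interpolate at f = 1/2 with slerp weights a = sin((1−f)δ)/sin δ ≈ 2.347, b = sin(fδ)/sin δ ≈ 2.347.
p = a·p₁ + b·p₂ ≈ (-0.147, 0.583, 0.799); φ = arcsin(p_z) ≈ 53.05°, λ = atan2(p_y, p_x) ≈ 104.17°.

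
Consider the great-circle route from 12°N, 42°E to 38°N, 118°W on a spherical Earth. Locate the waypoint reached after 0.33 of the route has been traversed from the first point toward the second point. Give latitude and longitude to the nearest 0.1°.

Convert each endpoint to a unit vector on the sphere (x = cos φ cos λ, y = cos φ sin λ, z = sin φ).
The central angle between the endpoints is δ = arccos(p₁·p₂) ≈ 2.210 rad (126.6°).
Interpolate at f = 0.33 with slerp weights a = sin((1−f)δ)/sin δ ≈ 1.241, b = sin(fδ)/sin δ ≈ 0.830.
p = a·p₁ + b·p₂ ≈ (0.595, 0.235, 0.769); φ = arcsin(p_z) ≈ 50.26°, λ = atan2(p_y, p_x) ≈ 21.52°.

≈ 50.3°N, 21.5°E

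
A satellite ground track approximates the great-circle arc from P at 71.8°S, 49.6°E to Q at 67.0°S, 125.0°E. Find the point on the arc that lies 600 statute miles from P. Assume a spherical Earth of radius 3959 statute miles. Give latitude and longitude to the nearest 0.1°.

Write both endpoints as unit vectors p₁, p₂ with components (cos φ cos λ, cos φ sin λ, sin φ).
The central angle between the endpoints is δ = arccos(p₁·p₂) ≈ 0.439 rad (25.1°). The total great-circle distance is δ·R ≈ 0.439 × 3959 ≈ 1738 mi, so the target fraction is f = 600/1738 ≈ 0.345.
Interpolate at f ≈ 0.345 with slerp weights a = sin((1−f)δ)/sin δ ≈ 0.667, b = sin(fδ)/sin δ ≈ 0.355.
p = a·p₁ + b·p₂ ≈ (0.055, 0.272, -0.961); φ = arcsin(p_z) ≈ -73.86°, λ = atan2(p_y, p_x) ≈ 78.50°.

≈ 73.9°S, 78.5°E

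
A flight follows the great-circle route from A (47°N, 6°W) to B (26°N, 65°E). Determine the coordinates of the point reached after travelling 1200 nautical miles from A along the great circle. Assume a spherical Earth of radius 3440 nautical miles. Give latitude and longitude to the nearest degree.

Write both endpoints as unit vectors p₁, p₂ with components (cos φ cos λ, cos φ sin λ, sin φ).
The central angle between the endpoints is δ = arccos(p₁·p₂) ≈ 1.024 rad (58.7°). The total great-circle distance is δ·R ≈ 1.024 × 3440 ≈ 3522 nmi, so the target fraction is f = 1200/3522 ≈ 0.341.
Interpolate at f ≈ 0.341 with slerp weights a = sin((1−f)δ)/sin δ ≈ 0.732, b = sin(fδ)/sin δ ≈ 0.400.
p = a·p₁ + b·p₂ ≈ (0.648, 0.274, 0.710); φ = arcsin(p_z) ≈ 45.28°, λ = atan2(p_y, p_x) ≈ 22.90°.

≈ (45°N, 23°E)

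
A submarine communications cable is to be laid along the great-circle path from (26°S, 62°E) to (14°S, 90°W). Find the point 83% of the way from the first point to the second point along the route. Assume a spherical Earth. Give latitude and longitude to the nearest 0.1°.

Convert each endpoint to a unit vector on the sphere (x = cos φ cos λ, y = cos φ sin λ, z = sin φ).
The central angle between the endpoints is δ = arccos(p₁·p₂) ≈ 2.297 rad (131.6°).
Interpolate at f = 0.83 with slerp weights a = sin((1−f)δ)/sin δ ≈ 0.509, b = sin(fδ)/sin δ ≈ 1.263.
p = a·p₁ + b·p₂ ≈ (0.215, -0.821, -0.529); φ = arcsin(p_z) ≈ -31.91°, λ = atan2(p_y, p_x) ≈ -75.34°.

≈ (31.9°S, 75.3°W)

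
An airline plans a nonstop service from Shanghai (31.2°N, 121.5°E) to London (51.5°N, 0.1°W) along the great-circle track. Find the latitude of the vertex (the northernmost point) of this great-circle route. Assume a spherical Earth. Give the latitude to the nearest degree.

≈ 63°N

The great circle lies in the plane with unit normal n̂ = (p₁ × p₂)/|p₁ × p₂|.
Here n̂_z ≈ -0.457; the vertex latitude is φ_max = arccos|n̂_z| ≈ 62.8°.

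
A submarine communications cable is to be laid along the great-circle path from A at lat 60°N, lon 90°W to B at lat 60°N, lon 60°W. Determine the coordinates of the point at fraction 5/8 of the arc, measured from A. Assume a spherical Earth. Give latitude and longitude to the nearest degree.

≈ lat 61°N, lon 71°W

From cos δ = sin φ₁ sin φ₂ + cos φ₁ cos φ₂ cos Δλ, the central angle is δ ≈ 0.260 rad (14.9°).
Interpolate at f = 5/8 with slerp weights a = sin((1−f)δ)/sin δ ≈ 0.379, b = sin(fδ)/sin δ ≈ 0.629.
p = a·p₁ + b·p₂ ≈ (0.157, -0.462, 0.873); φ = arcsin(p_z) ≈ 60.80°, λ = atan2(p_y, p_x) ≈ -71.19°.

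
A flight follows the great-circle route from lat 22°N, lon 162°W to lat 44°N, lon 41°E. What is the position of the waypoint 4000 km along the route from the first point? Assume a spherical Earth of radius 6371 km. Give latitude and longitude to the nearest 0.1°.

Write both endpoints as unit vectors p₁, p₂ with components (cos φ cos λ, cos φ sin λ, sin φ).
The central angle between the endpoints is δ = arccos(p₁·p₂) ≈ 1.932 rad (110.7°). The total great-circle distance is δ·R ≈ 1.932 × 6371 ≈ 12311 km, so the target fraction is f = 4000/12311 ≈ 0.325.
Interpolate at f ≈ 0.325 with slerp weights a = sin((1−f)δ)/sin δ ≈ 1.031, b = sin(fδ)/sin δ ≈ 0.628.
p = a·p₁ + b·p₂ ≈ (-0.569, 0.001, 0.823); φ = arcsin(p_z) ≈ 55.35°, λ = atan2(p_y, p_x) ≈ 179.91°.

≈ lat 55.3°N, lon 179.9°E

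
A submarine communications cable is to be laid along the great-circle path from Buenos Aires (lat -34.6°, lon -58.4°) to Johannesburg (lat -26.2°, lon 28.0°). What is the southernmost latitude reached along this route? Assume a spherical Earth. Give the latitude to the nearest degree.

≈ -39°

The great circle lies in the plane with unit normal n̂ = (p₁ × p₂)/|p₁ × p₂|.
Here n̂_z ≈ +0.772; the vertex latitude is φ_max = arccos|n̂_z| ≈ 39.5°.
Check via Clairaut: cos φ_max = |cos φ₁| · sin C = cos(34.6°)·sin(110.3°) ≈ 0.772, again giving ≈ 39.5°.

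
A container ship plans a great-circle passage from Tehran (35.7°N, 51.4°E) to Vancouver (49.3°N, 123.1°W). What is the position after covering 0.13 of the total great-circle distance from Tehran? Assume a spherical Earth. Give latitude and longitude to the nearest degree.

The haversine formula gives a central angle δ ≈ 1.656 rad (94.9°) between the endpoints.
Interpolate at f = 0.13 with slerp weights a = sin((1−f)δ)/sin δ ≈ 0.995, b = sin(fδ)/sin δ ≈ 0.214.
p = a·p₁ + b·p₂ ≈ (0.428, 0.514, 0.743); φ = arcsin(p_z) ≈ 48.00°, λ = atan2(p_y, p_x) ≈ 50.25°.

≈ 48°N, 50°E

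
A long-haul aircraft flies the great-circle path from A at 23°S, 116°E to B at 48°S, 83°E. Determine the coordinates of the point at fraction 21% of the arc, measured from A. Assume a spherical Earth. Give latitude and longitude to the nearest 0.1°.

≈ 28.9°S, 110.7°E

Convert each endpoint to a unit vector on the sphere (x = cos φ cos λ, y = cos φ sin λ, z = sin φ).
The central angle between the endpoints is δ = arccos(p₁·p₂) ≈ 0.632 rad (36.2°).
Interpolate at f = 0.21 with slerp weights a = sin((1−f)δ)/sin δ ≈ 0.810, b = sin(fδ)/sin δ ≈ 0.224.
p = a·p₁ + b·p₂ ≈ (-0.309, 0.819, -0.483); φ = arcsin(p_z) ≈ -28.89°, λ = atan2(p_y, p_x) ≈ 110.65°.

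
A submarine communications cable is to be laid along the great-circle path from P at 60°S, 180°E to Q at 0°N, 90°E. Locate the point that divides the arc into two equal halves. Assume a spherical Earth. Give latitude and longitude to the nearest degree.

Write both endpoints as unit vectors p₁, p₂ with components (cos φ cos λ, cos φ sin λ, sin φ).
The central angle between the endpoints is δ = arccos(p₁·p₂) ≈ 1.571 rad (90.0°).
Interpolate at f = 1/2 with slerp weights a = sin((1−f)δ)/sin δ ≈ 0.707, b = sin(fδ)/sin δ ≈ 0.707.
p = a·p₁ + b·p₂ ≈ (-0.354, 0.707, -0.612); φ = arcsin(p_z) ≈ -37.76°, λ = atan2(p_y, p_x) ≈ 116.57°.

≈ 38°S, 117°E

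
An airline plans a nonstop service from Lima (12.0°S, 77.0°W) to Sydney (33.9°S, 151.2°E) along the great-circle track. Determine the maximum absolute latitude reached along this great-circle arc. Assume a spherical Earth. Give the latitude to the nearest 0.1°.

≈ 48.0°S

The great circle lies in the plane with unit normal n̂ = (p₁ × p₂)/|p₁ × p₂|.
Here n̂_z ≈ -0.669; the vertex latitude is φ_max = arccos|n̂_z| ≈ 48.0°.
Check via Clairaut: cos φ_max = |cos φ₁| · sin C = cos(12.0°)·sin(136.9°) ≈ 0.669, again giving ≈ 48.0°.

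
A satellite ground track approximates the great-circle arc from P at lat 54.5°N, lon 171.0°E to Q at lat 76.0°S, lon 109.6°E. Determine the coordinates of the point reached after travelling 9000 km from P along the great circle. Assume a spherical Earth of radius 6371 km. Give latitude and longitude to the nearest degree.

≈ lat 25°S, lon 151°E

The haversine formula gives a central angle δ ≈ 2.378 rad (136.3°) between the endpoints. The total great-circle distance is δ·R ≈ 2.378 × 6371 ≈ 15153 km, so the target fraction is f = 9000/15153 ≈ 0.594.
Interpolate at f ≈ 0.594 with slerp weights a = sin((1−f)δ)/sin δ ≈ 1.190, b = sin(fδ)/sin δ ≈ 1.429.
p = a·p₁ + b·p₂ ≈ (-0.798, 0.434, -0.417); φ = arcsin(p_z) ≈ -24.68°, λ = atan2(p_y, p_x) ≈ 151.49°.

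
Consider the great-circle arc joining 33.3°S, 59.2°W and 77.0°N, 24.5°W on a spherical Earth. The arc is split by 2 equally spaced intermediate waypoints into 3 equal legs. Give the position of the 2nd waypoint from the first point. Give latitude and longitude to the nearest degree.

From cos δ = sin φ₁ sin φ₂ + cos φ₁ cos φ₂ cos Δλ, the central angle is δ ≈ 1.961 rad (112.4°).
Interpolate at f = 2/3 with slerp weights a = sin((1−f)δ)/sin δ ≈ 0.658, b = sin(fδ)/sin δ ≈ 1.044.
p = a·p₁ + b·p₂ ≈ (0.495, -0.569, 0.656); φ = arcsin(p_z) ≈ 41.01°, λ = atan2(p_y, p_x) ≈ -48.99°.

≈ 41°N, 49°W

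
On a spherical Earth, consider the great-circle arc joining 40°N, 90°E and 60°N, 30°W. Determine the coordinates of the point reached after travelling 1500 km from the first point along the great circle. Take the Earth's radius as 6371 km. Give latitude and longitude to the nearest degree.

Convert each endpoint to a unit vector on the sphere (x = cos φ cos λ, y = cos φ sin λ, z = sin φ).
The central angle between the endpoints is δ = arccos(p₁·p₂) ≈ 1.197 rad (68.6°). The total great-circle distance is δ·R ≈ 1.197 × 6371 ≈ 7626 km, so the target fraction is f = 1500/7626 ≈ 0.197.
Interpolate at f ≈ 0.197 with slerp weights a = sin((1−f)δ)/sin δ ≈ 0.881, b = sin(fδ)/sin δ ≈ 0.251.
p = a·p₁ + b·p₂ ≈ (0.109, 0.612, 0.783); φ = arcsin(p_z) ≈ 51.56°, λ = atan2(p_y, p_x) ≈ 79.95°.

≈ 52°N, 80°E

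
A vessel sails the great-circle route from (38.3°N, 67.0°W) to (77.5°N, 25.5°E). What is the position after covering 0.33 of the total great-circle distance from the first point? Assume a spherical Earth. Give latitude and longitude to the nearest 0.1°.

Write both endpoints as unit vectors p₁, p₂ with components (cos φ cos λ, cos φ sin λ, sin φ).
The central angle between the endpoints is δ = arccos(p₁·p₂) ≈ 0.930 rad (53.3°).
Interpolate at f = 0.33 with slerp weights a = sin((1−f)δ)/sin δ ≈ 0.728, b = sin(fδ)/sin δ ≈ 0.377.
p = a·p₁ + b·p₂ ≈ (0.297, -0.491, 0.819); φ = arcsin(p_z) ≈ 55.00°, λ = atan2(p_y, p_x) ≈ -58.83°.

≈ (55.0°N, 58.8°W)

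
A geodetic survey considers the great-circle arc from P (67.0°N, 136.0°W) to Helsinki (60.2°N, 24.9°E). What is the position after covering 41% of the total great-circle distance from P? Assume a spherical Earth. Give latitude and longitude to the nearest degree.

Write both endpoints as unit vectors p₁, p₂ with components (cos φ cos λ, cos φ sin λ, sin φ).
The central angle between the endpoints is δ = arccos(p₁·p₂) ≈ 0.908 rad (52.0°).
Interpolate at f = 0.41 with slerp weights a = sin((1−f)δ)/sin δ ≈ 0.648, b = sin(fδ)/sin δ ≈ 0.461.
p = a·p₁ + b·p₂ ≈ (0.026, -0.079, 0.997); φ = arcsin(p_z) ≈ 85.22°, λ = atan2(p_y, p_x) ≈ -71.83°.

≈ (85°N, 72°W)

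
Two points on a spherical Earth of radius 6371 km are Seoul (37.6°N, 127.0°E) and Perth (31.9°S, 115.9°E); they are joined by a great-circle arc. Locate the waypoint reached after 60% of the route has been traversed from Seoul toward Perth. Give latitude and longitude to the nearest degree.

≈ 4°S, 120°E

Write both endpoints as unit vectors p₁, p₂ with components (cos φ cos λ, cos φ sin λ, sin φ).
The central angle between the endpoints is δ = arccos(p₁·p₂) ≈ 1.226 rad (70.3°).
Interpolate at f = 0.60 with slerp weights a = sin((1−f)δ)/sin δ ≈ 0.501, b = sin(fδ)/sin δ ≈ 0.713.
p = a·p₁ + b·p₂ ≈ (-0.503, 0.861, -0.071); φ = arcsin(p_z) ≈ -4.10°, λ = atan2(p_y, p_x) ≈ 120.29°.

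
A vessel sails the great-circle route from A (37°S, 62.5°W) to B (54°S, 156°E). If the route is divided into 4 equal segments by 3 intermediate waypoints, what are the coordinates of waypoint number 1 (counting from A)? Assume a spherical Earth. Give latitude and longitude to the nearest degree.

Convert each endpoint to a unit vector on the sphere (x = cos φ cos λ, y = cos φ sin λ, z = sin φ).
The central angle between the endpoints is δ = arccos(p₁·p₂) ≈ 1.451 rad (83.1°).
Interpolate at f = 1/4 with slerp weights a = sin((1−f)δ)/sin δ ≈ 0.892, b = sin(fδ)/sin δ ≈ 0.357.
p = a·p₁ + b·p₂ ≈ (0.137, -0.547, -0.826); φ = arcsin(p_z) ≈ -55.70°, λ = atan2(p_y, p_x) ≈ -75.92°.

≈ (56°S, 76°W)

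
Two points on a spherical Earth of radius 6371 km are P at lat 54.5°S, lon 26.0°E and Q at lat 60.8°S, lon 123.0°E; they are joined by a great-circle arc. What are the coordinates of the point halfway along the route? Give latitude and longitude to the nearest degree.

≈ lat 67°S, lon 69°E

Convert each endpoint to a unit vector on the sphere (x = cos φ cos λ, y = cos φ sin λ, z = sin φ).
The central angle between the endpoints is δ = arccos(p₁·p₂) ≈ 0.828 rad (47.5°).
Interpolate at f = 1/2 with slerp weights a = sin((1−f)δ)/sin δ ≈ 0.546, b = sin(fδ)/sin δ ≈ 0.546.
p = a·p₁ + b·p₂ ≈ (0.140, 0.363, -0.921); φ = arcsin(p_z) ≈ -67.13°, λ = atan2(p_y, p_x) ≈ 68.89°.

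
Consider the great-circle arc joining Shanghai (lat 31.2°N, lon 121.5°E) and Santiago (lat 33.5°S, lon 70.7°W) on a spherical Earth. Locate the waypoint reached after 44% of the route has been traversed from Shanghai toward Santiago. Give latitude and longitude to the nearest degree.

≈ lat 5°S, lon 170°W

Convert each endpoint to a unit vector on the sphere (x = cos φ cos λ, y = cos φ sin λ, z = sin φ).
The central angle between the endpoints is δ = arccos(p₁·p₂) ≈ 2.957 rad (169.4°).
Interpolate at f = 0.44 with slerp weights a = sin((1−f)δ)/sin δ ≈ 5.440, b = sin(fδ)/sin δ ≈ 5.263.
p = a·p₁ + b·p₂ ≈ (-0.981, -0.174, -0.087); φ = arcsin(p_z) ≈ -4.97°, λ = atan2(p_y, p_x) ≈ -169.92°.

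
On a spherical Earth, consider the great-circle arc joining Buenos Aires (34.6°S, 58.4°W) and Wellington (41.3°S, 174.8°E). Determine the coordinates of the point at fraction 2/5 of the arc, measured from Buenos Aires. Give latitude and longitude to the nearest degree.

≈ 58°S, 100°W

Convert each endpoint to a unit vector on the sphere (x = cos φ cos λ, y = cos φ sin λ, z = sin φ).
The central angle between the endpoints is δ = arccos(p₁·p₂) ≈ 1.566 rad (89.8°).
Interpolate at f = 2/5 with slerp weights a = sin((1−f)δ)/sin δ ≈ 0.807, b = sin(fδ)/sin δ ≈ 0.586.
p = a·p₁ + b·p₂ ≈ (-0.090, -0.526, -0.846); φ = arcsin(p_z) ≈ -57.73°, λ = atan2(p_y, p_x) ≈ -99.75°.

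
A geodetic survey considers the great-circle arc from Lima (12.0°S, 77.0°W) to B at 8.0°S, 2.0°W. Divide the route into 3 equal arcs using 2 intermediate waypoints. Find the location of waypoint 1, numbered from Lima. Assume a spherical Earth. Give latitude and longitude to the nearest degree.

≈ 13°S, 52°W

Write both endpoints as unit vectors p₁, p₂ with components (cos φ cos λ, cos φ sin λ, sin φ).
The central angle between the endpoints is δ = arccos(p₁·p₂) ≈ 1.287 rad (73.8°).
Interpolate at f = 1/3 with slerp weights a = sin((1−f)δ)/sin δ ≈ 0.788, b = sin(fδ)/sin δ ≈ 0.433.
p = a·p₁ + b·p₂ ≈ (0.602, -0.766, -0.224); φ = arcsin(p_z) ≈ -12.95°, λ = atan2(p_y, p_x) ≈ -51.83°.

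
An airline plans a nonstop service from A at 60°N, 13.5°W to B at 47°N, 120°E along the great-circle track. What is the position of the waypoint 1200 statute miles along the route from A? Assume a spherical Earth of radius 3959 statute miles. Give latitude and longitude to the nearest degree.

Convert each endpoint to a unit vector on the sphere (x = cos φ cos λ, y = cos φ sin λ, z = sin φ).
The central angle between the endpoints is δ = arccos(p₁·p₂) ≈ 1.161 rad (66.5°). The total great-circle distance is δ·R ≈ 1.161 × 3959 ≈ 4595 mi, so the target fraction is f = 1200/4595 ≈ 0.261.
Interpolate at f ≈ 0.261 with slerp weights a = sin((1−f)δ)/sin δ ≈ 0.825, b = sin(fδ)/sin δ ≈ 0.325.
p = a·p₁ + b·p₂ ≈ (0.290, 0.096, 0.952); φ = arcsin(p_z) ≈ 72.22°, λ = atan2(p_y, p_x) ≈ 18.31°.

≈ 72°N, 18°E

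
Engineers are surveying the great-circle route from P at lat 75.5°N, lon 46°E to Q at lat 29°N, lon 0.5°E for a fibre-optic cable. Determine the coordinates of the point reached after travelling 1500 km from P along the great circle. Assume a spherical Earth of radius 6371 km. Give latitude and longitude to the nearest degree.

The haversine formula gives a central angle δ ≈ 0.898 rad (51.5°) between the endpoints. The total great-circle distance is δ·R ≈ 0.898 × 6371 ≈ 5724 km, so the target fraction is f = 1500/5724 ≈ 0.262.
Interpolate at f ≈ 0.262 with slerp weights a = sin((1−f)δ)/sin δ ≈ 0.787, b = sin(fδ)/sin δ ≈ 0.298.
p = a·p₁ + b·p₂ ≈ (0.398, 0.144, 0.906); φ = arcsin(p_z) ≈ 64.98°, λ = atan2(p_y, p_x) ≈ 19.90°.

≈ lat 65°N, lon 20°E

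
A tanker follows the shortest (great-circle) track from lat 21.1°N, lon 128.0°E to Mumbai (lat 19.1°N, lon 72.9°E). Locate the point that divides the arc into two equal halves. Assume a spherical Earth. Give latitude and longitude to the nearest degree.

≈ lat 22°N, lon 100°E

Write both endpoints as unit vectors p₁, p₂ with components (cos φ cos λ, cos φ sin λ, sin φ).
The central angle between the endpoints is δ = arccos(p₁·p₂) ≈ 0.899 rad (51.5°).
Interpolate at f = 1/2 with slerp weights a = sin((1−f)δ)/sin δ ≈ 0.555, b = sin(fδ)/sin δ ≈ 0.555.
p = a·p₁ + b·p₂ ≈ (-0.165, 0.910, 0.382); φ = arcsin(p_z) ≈ 22.43°, λ = atan2(p_y, p_x) ≈ 100.26°.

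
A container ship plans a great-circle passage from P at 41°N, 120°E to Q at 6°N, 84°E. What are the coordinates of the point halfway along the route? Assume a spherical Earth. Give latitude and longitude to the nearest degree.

Write both endpoints as unit vectors p₁, p₂ with components (cos φ cos λ, cos φ sin λ, sin φ).
The central angle between the endpoints is δ = arccos(p₁·p₂) ≈ 0.829 rad (47.5°).
Interpolate at f = 1/2 with slerp weights a = sin((1−f)δ)/sin δ ≈ 0.546, b = sin(fδ)/sin δ ≈ 0.546.
p = a·p₁ + b·p₂ ≈ (-0.149, 0.897, 0.415); φ = arcsin(p_z) ≈ 24.55°, λ = atan2(p_y, p_x) ≈ 99.45°.

≈ 25°N, 99°E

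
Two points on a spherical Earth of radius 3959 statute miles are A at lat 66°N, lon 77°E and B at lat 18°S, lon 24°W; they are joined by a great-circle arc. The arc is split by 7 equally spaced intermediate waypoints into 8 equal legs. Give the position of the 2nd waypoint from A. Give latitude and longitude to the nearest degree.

≈ lat 55°N, lon 23°E

Convert each endpoint to a unit vector on the sphere (x = cos φ cos λ, y = cos φ sin λ, z = sin φ).
The central angle between the endpoints is δ = arccos(p₁·p₂) ≈ 1.935 rad (110.9°).
Interpolate at f = 2/8 with slerp weights a = sin((1−f)δ)/sin δ ≈ 1.063, b = sin(fδ)/sin δ ≈ 0.498.
p = a·p₁ + b·p₂ ≈ (0.530, 0.229, 0.817); φ = arcsin(p_z) ≈ 54.77°, λ = atan2(p_y, p_x) ≈ 23.34°.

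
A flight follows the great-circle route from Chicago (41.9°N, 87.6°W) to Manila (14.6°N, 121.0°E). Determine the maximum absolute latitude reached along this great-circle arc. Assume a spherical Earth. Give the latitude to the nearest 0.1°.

≈ 67.1°N

The great circle lies in the plane with unit normal n̂ = (p₁ × p₂)/|p₁ × p₂|.
Here n̂_z ≈ -0.389; the vertex latitude is φ_max = arccos|n̂_z| ≈ 67.1°.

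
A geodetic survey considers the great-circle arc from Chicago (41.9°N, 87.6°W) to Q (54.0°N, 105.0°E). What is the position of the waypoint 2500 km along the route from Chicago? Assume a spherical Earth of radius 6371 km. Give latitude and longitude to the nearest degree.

The haversine formula gives a central angle δ ≈ 1.457 rad (83.5°) between the endpoints. The total great-circle distance is δ·R ≈ 1.457 × 6371 ≈ 9284 km, so the target fraction is f = 2500/9284 ≈ 0.269.
Interpolate at f ≈ 0.269 with slerp weights a = sin((1−f)δ)/sin δ ≈ 0.880, b = sin(fδ)/sin δ ≈ 0.385.
p = a·p₁ + b·p₂ ≈ (-0.031, -0.436, 0.899); φ = arcsin(p_z) ≈ 64.07°, λ = atan2(p_y, p_x) ≈ -94.08°.

≈ (64°N, 94°W)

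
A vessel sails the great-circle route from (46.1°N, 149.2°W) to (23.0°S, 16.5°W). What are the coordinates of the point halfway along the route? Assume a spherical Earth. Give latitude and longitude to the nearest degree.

The haversine formula gives a central angle δ ≈ 2.367 rad (135.6°) between the endpoints.
Interpolate at f = 1/2 with slerp weights a = sin((1−f)δ)/sin δ ≈ 1.323, b = sin(fδ)/sin δ ≈ 1.323.
p = a·p₁ + b·p₂ ≈ (0.380, -0.816, 0.436); φ = arcsin(p_z) ≈ 25.87°, λ = atan2(p_y, p_x) ≈ -65.04°.

≈ (26°N, 65°W)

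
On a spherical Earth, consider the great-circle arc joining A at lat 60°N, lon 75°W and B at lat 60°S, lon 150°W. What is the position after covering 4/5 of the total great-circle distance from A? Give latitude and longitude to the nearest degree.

Write both endpoints as unit vectors p₁, p₂ with components (cos φ cos λ, cos φ sin λ, sin φ).
The central angle between the endpoints is δ = arccos(p₁·p₂) ≈ 2.326 rad (133.3°).
Interpolate at f = 4/5 with slerp weights a = sin((1−f)δ)/sin δ ≈ 0.616, b = sin(fδ)/sin δ ≈ 1.316.
p = a·p₁ + b·p₂ ≈ (-0.490, -0.626, -0.606); φ = arcsin(p_z) ≈ -37.31°, λ = atan2(p_y, p_x) ≈ -128.04°.

≈ lat 37°S, lon 128°W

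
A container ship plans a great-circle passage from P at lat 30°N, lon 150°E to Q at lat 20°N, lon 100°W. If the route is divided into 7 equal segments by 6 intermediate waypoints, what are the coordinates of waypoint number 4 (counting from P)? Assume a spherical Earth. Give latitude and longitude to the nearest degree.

≈ lat 38°N, lon 143°W

The haversine formula gives a central angle δ ≈ 1.678 rad (96.2°) between the endpoints.
Interpolate at f = 4/7 with slerp weights a = sin((1−f)δ)/sin δ ≈ 0.663, b = sin(fδ)/sin δ ≈ 0.823.
p = a·p₁ + b·p₂ ≈ (-0.631, -0.475, 0.613); φ = arcsin(p_z) ≈ 37.80°, λ = atan2(p_y, p_x) ≈ -143.04°.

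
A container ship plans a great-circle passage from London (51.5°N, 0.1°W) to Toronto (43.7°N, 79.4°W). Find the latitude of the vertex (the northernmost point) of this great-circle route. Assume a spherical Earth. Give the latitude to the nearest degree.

The great circle lies in the plane with unit normal n̂ = (p₁ × p₂)/|p₁ × p₂|.
Here n̂_z ≈ -0.566; the vertex latitude is φ_max = arccos|n̂_z| ≈ 55.5°.

≈ 56°N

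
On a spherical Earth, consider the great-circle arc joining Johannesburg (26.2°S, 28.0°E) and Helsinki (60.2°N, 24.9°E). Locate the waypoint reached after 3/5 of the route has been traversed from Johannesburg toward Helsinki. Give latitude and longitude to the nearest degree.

≈ 26°N, 27°E

Convert each endpoint to a unit vector on the sphere (x = cos φ cos λ, y = cos φ sin λ, z = sin φ).
The central angle between the endpoints is δ = arccos(p₁·p₂) ≈ 1.509 rad (86.4°).
Interpolate at f = 3/5 with slerp weights a = sin((1−f)δ)/sin δ ≈ 0.569, b = sin(fδ)/sin δ ≈ 0.788.
p = a·p₁ + b·p₂ ≈ (0.806, 0.404, 0.433); φ = arcsin(p_z) ≈ 25.65°, λ = atan2(p_y, p_x) ≈ 26.65°.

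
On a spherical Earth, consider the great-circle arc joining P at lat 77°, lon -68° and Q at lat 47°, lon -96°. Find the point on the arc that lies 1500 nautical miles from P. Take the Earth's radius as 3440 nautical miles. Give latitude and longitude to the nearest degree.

≈ lat 54°, lon -94°

Write both endpoints as unit vectors p₁, p₂ with components (cos φ cos λ, cos φ sin λ, sin φ).
The central angle between the endpoints is δ = arccos(p₁·p₂) ≈ 0.558 rad (32.0°). The total great-circle distance is δ·R ≈ 0.558 × 3440 ≈ 1921 nmi, so the target fraction is f = 1500/1921 ≈ 0.781.
Interpolate at f ≈ 0.781 with slerp weights a = sin((1−f)δ)/sin δ ≈ 0.230, b = sin(fδ)/sin δ ≈ 0.797.
p = a·p₁ + b·p₂ ≈ (-0.037, -0.589, 0.807); φ = arcsin(p_z) ≈ 53.85°, λ = atan2(p_y, p_x) ≈ -93.64°.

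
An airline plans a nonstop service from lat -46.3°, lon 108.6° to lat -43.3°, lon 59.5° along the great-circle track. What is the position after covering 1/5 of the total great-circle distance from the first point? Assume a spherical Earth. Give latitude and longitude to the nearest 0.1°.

≈ lat -47.5°, lon 98.7°

Write both endpoints as unit vectors p₁, p₂ with components (cos φ cos λ, cos φ sin λ, sin φ).
The central angle between the endpoints is δ = arccos(p₁·p₂) ≈ 0.601 rad (34.4°).
Interpolate at f = 1/5 with slerp weights a = sin((1−f)δ)/sin δ ≈ 0.818, b = sin(fδ)/sin δ ≈ 0.212.
p = a·p₁ + b·p₂ ≈ (-0.102, 0.668, -0.737); φ = arcsin(p_z) ≈ -47.45°, λ = atan2(p_y, p_x) ≈ 98.67°.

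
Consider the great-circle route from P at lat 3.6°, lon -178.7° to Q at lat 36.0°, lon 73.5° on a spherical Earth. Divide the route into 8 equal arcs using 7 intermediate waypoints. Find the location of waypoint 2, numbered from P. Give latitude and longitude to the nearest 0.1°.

From cos δ = sin φ₁ sin φ₂ + cos φ₁ cos φ₂ cos Δλ, the central angle is δ ≈ 1.782 rad (102.1°).
Interpolate at f = 2/8 with slerp weights a = sin((1−f)δ)/sin δ ≈ 0.995, b = sin(fδ)/sin δ ≈ 0.441.
p = a·p₁ + b·p₂ ≈ (-0.891, 0.319, 0.322); φ = arcsin(p_z) ≈ 18.76°, λ = atan2(p_y, p_x) ≈ 160.29°.

≈ lat 18.8°, lon 160.3°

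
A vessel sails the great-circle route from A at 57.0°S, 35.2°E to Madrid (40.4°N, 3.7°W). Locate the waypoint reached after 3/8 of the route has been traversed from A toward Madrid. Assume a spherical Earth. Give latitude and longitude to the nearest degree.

From cos δ = sin φ₁ sin φ₂ + cos φ₁ cos φ₂ cos Δλ, the central angle is δ ≈ 1.793 rad (102.8°).
Interpolate at f = 3/8 with slerp weights a = sin((1−f)δ)/sin δ ≈ 0.923, b = sin(fδ)/sin δ ≈ 0.639.
p = a·p₁ + b·p₂ ≈ (0.896, 0.258, -0.360); φ = arcsin(p_z) ≈ -21.12°, λ = atan2(p_y, p_x) ≈ 16.09°.

≈ 21°S, 16°E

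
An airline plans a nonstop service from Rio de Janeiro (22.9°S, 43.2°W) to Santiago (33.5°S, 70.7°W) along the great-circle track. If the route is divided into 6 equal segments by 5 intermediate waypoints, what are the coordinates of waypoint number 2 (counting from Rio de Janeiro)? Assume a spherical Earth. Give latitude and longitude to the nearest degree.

Write both endpoints as unit vectors p₁, p₂ with components (cos φ cos λ, cos φ sin λ, sin φ).
The central angle between the endpoints is δ = arccos(p₁·p₂) ≈ 0.460 rad (26.3°).
Interpolate at f = 2/6 with slerp weights a = sin((1−f)δ)/sin δ ≈ 0.680, b = sin(fδ)/sin δ ≈ 0.344.
p = a·p₁ + b·p₂ ≈ (0.551, -0.700, -0.454); φ = arcsin(p_z) ≈ -27.03°, λ = atan2(p_y, p_x) ≈ -51.75°.

≈ (27°S, 52°W)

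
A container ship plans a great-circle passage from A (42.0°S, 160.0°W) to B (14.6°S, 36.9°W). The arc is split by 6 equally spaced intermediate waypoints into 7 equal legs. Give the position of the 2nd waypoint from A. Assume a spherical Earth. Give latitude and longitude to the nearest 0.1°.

The haversine formula gives a central angle δ ≈ 1.797 rad (102.9°) between the endpoints.
Interpolate at f = 2/7 with slerp weights a = sin((1−f)δ)/sin δ ≈ 0.984, b = sin(fδ)/sin δ ≈ 0.504.
p = a·p₁ + b·p₂ ≈ (-0.297, -0.543, -0.785); φ = arcsin(p_z) ≈ -51.76°, λ = atan2(p_y, p_x) ≈ -118.70°.

≈ (51.8°S, 118.7°W)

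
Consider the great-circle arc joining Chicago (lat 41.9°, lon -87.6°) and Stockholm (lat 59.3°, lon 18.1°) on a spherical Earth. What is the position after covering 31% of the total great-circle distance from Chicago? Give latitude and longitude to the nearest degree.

≈ lat 56°, lon -68°

Convert each endpoint to a unit vector on the sphere (x = cos φ cos λ, y = cos φ sin λ, z = sin φ).
The central angle between the endpoints is δ = arccos(p₁·p₂) ≈ 1.080 rad (61.9°).
Interpolate at f = 0.31 with slerp weights a = sin((1−f)δ)/sin δ ≈ 0.769, b = sin(fδ)/sin δ ≈ 0.373.
p = a·p₁ + b·p₂ ≈ (0.205, -0.513, 0.834); φ = arcsin(p_z) ≈ 56.49°, λ = atan2(p_y, p_x) ≈ -68.23°.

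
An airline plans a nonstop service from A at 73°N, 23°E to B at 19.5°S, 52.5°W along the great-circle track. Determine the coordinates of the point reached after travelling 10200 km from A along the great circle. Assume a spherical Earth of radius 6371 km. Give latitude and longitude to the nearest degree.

≈ 7°S, 49°W

From cos δ = sin φ₁ sin φ₂ + cos φ₁ cos φ₂ cos Δλ, the central angle is δ ≈ 1.824 rad (104.5°). The total great-circle distance is δ·R ≈ 1.824 × 6371 ≈ 11619 km, so the target fraction is f = 10200/11619 ≈ 0.878.
Interpolate at f ≈ 0.878 with slerp weights a = sin((1−f)δ)/sin δ ≈ 0.228, b = sin(fδ)/sin δ ≈ 1.032.
p = a·p₁ + b·p₂ ≈ (0.654, -0.746, -0.126); φ = arcsin(p_z) ≈ -7.27°, λ = atan2(p_y, p_x) ≈ -48.77°.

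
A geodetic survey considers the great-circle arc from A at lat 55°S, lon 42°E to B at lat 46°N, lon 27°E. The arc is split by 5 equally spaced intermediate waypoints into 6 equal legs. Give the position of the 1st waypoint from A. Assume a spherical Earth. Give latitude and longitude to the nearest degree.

≈ lat 38°S, lon 38°E

Write both endpoints as unit vectors p₁, p₂ with components (cos φ cos λ, cos φ sin λ, sin φ).
The central angle between the endpoints is δ = arccos(p₁·p₂) ≈ 1.777 rad (101.8°).
Interpolate at f = 1/6 with slerp weights a = sin((1−f)δ)/sin δ ≈ 1.017, b = sin(fδ)/sin δ ≈ 0.298.
p = a·p₁ + b·p₂ ≈ (0.618, 0.484, -0.619); φ = arcsin(p_z) ≈ -38.24°, λ = atan2(p_y, p_x) ≈ 38.09°.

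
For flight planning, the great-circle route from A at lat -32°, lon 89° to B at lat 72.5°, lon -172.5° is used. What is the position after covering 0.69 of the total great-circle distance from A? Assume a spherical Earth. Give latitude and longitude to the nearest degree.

Convert each endpoint to a unit vector on the sphere (x = cos φ cos λ, y = cos φ sin λ, z = sin φ).
The central angle between the endpoints is δ = arccos(p₁·p₂) ≈ 2.145 rad (122.9°).
Interpolate at f = 0.69 with slerp weights a = sin((1−f)δ)/sin δ ≈ 0.735, b = sin(fδ)/sin δ ≈ 1.186.
p = a·p₁ + b·p₂ ≈ (-0.343, 0.577, 0.742); φ = arcsin(p_z) ≈ 47.88°, λ = atan2(p_y, p_x) ≈ 120.73°.

≈ lat 48°, lon 121°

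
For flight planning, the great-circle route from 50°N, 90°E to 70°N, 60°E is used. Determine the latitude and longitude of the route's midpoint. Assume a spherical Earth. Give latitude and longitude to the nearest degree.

≈ 61°N, 80°E

Write both endpoints as unit vectors p₁, p₂ with components (cos φ cos λ, cos φ sin λ, sin φ).
The central angle between the endpoints is δ = arccos(p₁·p₂) ≈ 0.427 rad (24.5°).
Interpolate at f = 1/2 with slerp weights a = sin((1−f)δ)/sin δ ≈ 0.512, b = sin(fδ)/sin δ ≈ 0.512.
p = a·p₁ + b·p₂ ≈ (0.087, 0.480, 0.873); φ = arcsin(p_z) ≈ 60.77°, λ = atan2(p_y, p_x) ≈ 79.68°.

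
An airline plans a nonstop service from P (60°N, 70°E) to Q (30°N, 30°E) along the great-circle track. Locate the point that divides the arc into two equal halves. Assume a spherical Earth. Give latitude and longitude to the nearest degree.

≈ (47°N, 44°E)

From cos δ = sin φ₁ sin φ₂ + cos φ₁ cos φ₂ cos Δλ, the central angle is δ ≈ 0.700 rad (40.1°).
Interpolate at f = 1/2 with slerp weights a = sin((1−f)δ)/sin δ ≈ 0.532, b = sin(fδ)/sin δ ≈ 0.532.
p = a·p₁ + b·p₂ ≈ (0.490, 0.481, 0.727); φ = arcsin(p_z) ≈ 46.65°, λ = atan2(p_y, p_x) ≈ 44.43°.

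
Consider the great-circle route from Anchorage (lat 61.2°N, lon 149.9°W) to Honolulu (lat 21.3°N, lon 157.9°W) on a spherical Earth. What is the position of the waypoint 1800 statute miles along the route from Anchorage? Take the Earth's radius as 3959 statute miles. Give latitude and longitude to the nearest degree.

Write both endpoints as unit vectors p₁, p₂ with components (cos φ cos λ, cos φ sin λ, sin φ).
The central angle between the endpoints is δ = arccos(p₁·p₂) ≈ 0.703 rad (40.3°). The total great-circle distance is δ·R ≈ 0.703 × 3959 ≈ 2784 mi, so the target fraction is f = 1800/2784 ≈ 0.647.
Interpolate at f ≈ 0.647 with slerp weights a = sin((1−f)δ)/sin δ ≈ 0.380, b = sin(fδ)/sin δ ≈ 0.679.
p = a·p₁ + b·p₂ ≈ (-0.745, -0.330, 0.580); φ = arcsin(p_z) ≈ 35.45°, λ = atan2(p_y, p_x) ≈ -156.11°.

≈ lat 35°N, lon 156°W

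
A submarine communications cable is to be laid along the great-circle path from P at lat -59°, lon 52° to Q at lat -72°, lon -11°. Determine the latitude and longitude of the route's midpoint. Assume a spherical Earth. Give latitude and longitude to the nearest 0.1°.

≈ lat -68.5°, lon 29.2°

Write both endpoints as unit vectors p₁, p₂ with components (cos φ cos λ, cos φ sin λ, sin φ).
The central angle between the endpoints is δ = arccos(p₁·p₂) ≈ 0.479 rad (27.4°).
Interpolate at f = 1/2 with slerp weights a = sin((1−f)δ)/sin δ ≈ 0.515, b = sin(fδ)/sin δ ≈ 0.515.
p = a·p₁ + b·p₂ ≈ (0.319, 0.179, -0.931); φ = arcsin(p_z) ≈ -68.54°, λ = atan2(p_y, p_x) ≈ 29.21°.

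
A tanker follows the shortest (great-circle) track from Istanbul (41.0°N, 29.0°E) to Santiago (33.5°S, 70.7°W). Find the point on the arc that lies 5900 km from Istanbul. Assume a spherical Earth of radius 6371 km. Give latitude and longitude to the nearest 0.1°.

Write both endpoints as unit vectors p₁, p₂ with components (cos φ cos λ, cos φ sin λ, sin φ).
The central angle between the endpoints is δ = arccos(p₁·p₂) ≈ 2.058 rad (117.9°). The total great-circle distance is δ·R ≈ 2.058 × 6371 ≈ 13111 km, so the target fraction is f = 5900/13111 ≈ 0.450.
Interpolate at f ≈ 0.450 with slerp weights a = sin((1−f)δ)/sin δ ≈ 1.024, b = sin(fδ)/sin δ ≈ 0.905.
p = a·p₁ + b·p₂ ≈ (0.925, -0.337, 0.173); φ = arcsin(p_z) ≈ 9.95°, λ = atan2(p_y, p_x) ≈ -20.01°.

≈ (10.0°N, 20.0°W)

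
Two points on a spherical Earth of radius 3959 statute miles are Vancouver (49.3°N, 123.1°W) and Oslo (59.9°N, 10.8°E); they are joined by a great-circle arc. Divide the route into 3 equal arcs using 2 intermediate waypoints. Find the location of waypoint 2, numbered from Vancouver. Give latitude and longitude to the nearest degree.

≈ 74°N, 34°W

Write both endpoints as unit vectors p₁, p₂ with components (cos φ cos λ, cos φ sin λ, sin φ).
The central angle between the endpoints is δ = arccos(p₁·p₂) ≈ 1.127 rad (64.6°).
Interpolate at f = 2/3 with slerp weights a = sin((1−f)δ)/sin δ ≈ 0.406, b = sin(fδ)/sin δ ≈ 0.756.
p = a·p₁ + b·p₂ ≈ (0.228, -0.151, 0.962); φ = arcsin(p_z) ≈ 74.15°, λ = atan2(p_y, p_x) ≈ -33.54°.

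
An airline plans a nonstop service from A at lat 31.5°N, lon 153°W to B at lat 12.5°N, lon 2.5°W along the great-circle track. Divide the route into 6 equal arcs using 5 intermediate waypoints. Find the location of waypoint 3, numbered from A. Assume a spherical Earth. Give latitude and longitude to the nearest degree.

From cos δ = sin φ₁ sin φ₂ + cos φ₁ cos φ₂ cos Δλ, the central angle is δ ≈ 2.229 rad (127.7°).
Interpolate at f = 3/6 with slerp weights a = sin((1−f)δ)/sin δ ≈ 1.134, b = sin(fδ)/sin δ ≈ 1.134.
p = a·p₁ + b·p₂ ≈ (0.245, -0.487, 0.838); φ = arcsin(p_z) ≈ 56.95°, λ = atan2(p_y, p_x) ≈ -63.35°.

≈ lat 57°N, lon 63°W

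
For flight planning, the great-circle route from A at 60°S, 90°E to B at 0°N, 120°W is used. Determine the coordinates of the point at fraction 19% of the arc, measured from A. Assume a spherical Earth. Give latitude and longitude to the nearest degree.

≈ 73°S, 137°E

Write both endpoints as unit vectors p₁, p₂ with components (cos φ cos λ, cos φ sin λ, sin φ).
The central angle between the endpoints is δ = arccos(p₁·p₂) ≈ 2.019 rad (115.7°).
Interpolate at f = 0.19 with slerp weights a = sin((1−f)δ)/sin δ ≈ 1.107, b = sin(fδ)/sin δ ≈ 0.415.
p = a·p₁ + b·p₂ ≈ (-0.208, 0.194, -0.959); φ = arcsin(p_z) ≈ -73.49°, λ = atan2(p_y, p_x) ≈ 136.93°.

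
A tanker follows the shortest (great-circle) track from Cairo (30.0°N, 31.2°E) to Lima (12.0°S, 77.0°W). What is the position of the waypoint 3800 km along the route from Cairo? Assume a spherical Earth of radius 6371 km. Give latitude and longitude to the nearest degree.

Convert each endpoint to a unit vector on the sphere (x = cos φ cos λ, y = cos φ sin λ, z = sin φ).
The central angle between the endpoints is δ = arccos(p₁·p₂) ≈ 1.948 rad (111.6°). The total great-circle distance is δ·R ≈ 1.948 × 6371 ≈ 12412 km, so the target fraction is f = 3800/12412 ≈ 0.306.
Interpolate at f ≈ 0.306 with slerp weights a = sin((1−f)δ)/sin δ ≈ 1.050, b = sin(fδ)/sin δ ≈ 0.604.
p = a·p₁ + b·p₂ ≈ (0.911, -0.105, 0.399); φ = arcsin(p_z) ≈ 23.54°, λ = atan2(p_y, p_x) ≈ -6.57°.

≈ (24°N, 7°W)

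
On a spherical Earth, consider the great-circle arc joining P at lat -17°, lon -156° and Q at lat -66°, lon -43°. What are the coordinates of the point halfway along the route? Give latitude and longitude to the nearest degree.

Convert each endpoint to a unit vector on the sphere (x = cos φ cos λ, y = cos φ sin λ, z = sin φ).
The central angle between the endpoints is δ = arccos(p₁·p₂) ≈ 1.455 rad (83.4°).
Interpolate at f = 1/2 with slerp weights a = sin((1−f)δ)/sin δ ≈ 0.670, b = sin(fδ)/sin δ ≈ 0.670.
p = a·p₁ + b·p₂ ≈ (-0.386, -0.446, -0.808); φ = arcsin(p_z) ≈ -53.85°, λ = atan2(p_y, p_x) ≈ -130.85°.

≈ lat -54°, lon -131°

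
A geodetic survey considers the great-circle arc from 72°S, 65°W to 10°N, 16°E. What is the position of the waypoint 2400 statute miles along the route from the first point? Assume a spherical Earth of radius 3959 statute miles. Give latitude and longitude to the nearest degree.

≈ 48°S, 8°W

The haversine formula gives a central angle δ ≈ 1.689 rad (96.8°) between the endpoints. The total great-circle distance is δ·R ≈ 1.689 × 3959 ≈ 6685 mi, so the target fraction is f = 2400/6685 ≈ 0.359.
Interpolate at f ≈ 0.359 with slerp weights a = sin((1−f)δ)/sin δ ≈ 0.889, b = sin(fδ)/sin δ ≈ 0.574.
p = a·p₁ + b·p₂ ≈ (0.659, -0.093, -0.746); φ = arcsin(p_z) ≈ -48.25°, λ = atan2(p_y, p_x) ≈ -8.06°.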